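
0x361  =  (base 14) 45B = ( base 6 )4001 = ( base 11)717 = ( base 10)865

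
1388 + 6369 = 7757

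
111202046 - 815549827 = - 704347781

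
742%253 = 236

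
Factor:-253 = - 11^1*23^1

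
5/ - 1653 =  - 5/1653 = -0.00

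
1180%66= 58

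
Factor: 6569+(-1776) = 4793^1 = 4793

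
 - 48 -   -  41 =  - 7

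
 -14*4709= -65926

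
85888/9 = 85888/9 = 9543.11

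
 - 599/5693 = - 1 + 5094/5693 = - 0.11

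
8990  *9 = 80910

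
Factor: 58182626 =2^1 * 29091313^1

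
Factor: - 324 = - 2^2 * 3^4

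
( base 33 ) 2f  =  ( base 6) 213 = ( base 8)121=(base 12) 69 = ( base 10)81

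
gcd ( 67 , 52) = 1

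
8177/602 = 13 + 351/602  =  13.58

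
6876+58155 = 65031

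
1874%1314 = 560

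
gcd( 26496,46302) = 6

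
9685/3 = 3228 + 1/3 = 3228.33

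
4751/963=4751/963 = 4.93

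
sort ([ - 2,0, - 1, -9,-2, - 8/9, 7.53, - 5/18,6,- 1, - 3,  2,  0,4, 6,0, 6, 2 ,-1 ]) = [ - 9, - 3, - 2,  -  2, - 1 , - 1,-1,  -  8/9, - 5/18, 0,0 , 0, 2,2,4 , 6 , 6, 6, 7.53]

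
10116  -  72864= -62748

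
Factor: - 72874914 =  - 2^1* 3^1*7^1* 1735117^1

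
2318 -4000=-1682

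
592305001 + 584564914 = 1176869915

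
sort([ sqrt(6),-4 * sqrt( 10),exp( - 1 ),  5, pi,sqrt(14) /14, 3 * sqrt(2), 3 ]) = [ - 4*sqrt ( 10), sqrt ( 14) /14,exp ( - 1),sqrt( 6), 3,pi, 3*sqrt(2), 5 ] 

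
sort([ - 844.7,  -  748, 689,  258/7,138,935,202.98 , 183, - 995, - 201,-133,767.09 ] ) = [ - 995, - 844.7, - 748, - 201, - 133, 258/7,138,183,202.98, 689,767.09,935 ] 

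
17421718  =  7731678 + 9690040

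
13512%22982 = 13512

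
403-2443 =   -  2040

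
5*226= 1130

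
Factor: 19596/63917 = 2^2* 3^1*7^( - 1 )*71^1*397^( - 1) = 852/2779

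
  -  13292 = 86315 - 99607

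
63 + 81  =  144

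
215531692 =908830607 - 693298915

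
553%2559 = 553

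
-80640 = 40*( - 2016 )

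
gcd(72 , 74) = 2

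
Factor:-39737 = - 79^1*503^1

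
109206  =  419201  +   - 309995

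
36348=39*932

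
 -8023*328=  - 2631544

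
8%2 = 0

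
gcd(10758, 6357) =489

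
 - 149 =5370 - 5519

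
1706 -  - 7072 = 8778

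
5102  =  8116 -3014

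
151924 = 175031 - 23107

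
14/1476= 7/738 =0.01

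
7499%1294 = 1029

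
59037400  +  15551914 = 74589314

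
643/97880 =643/97880 = 0.01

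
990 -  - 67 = 1057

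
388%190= 8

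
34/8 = 4 + 1/4 = 4.25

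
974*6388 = 6221912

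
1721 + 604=2325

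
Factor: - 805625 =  - 5^4 * 1289^1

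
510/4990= 51/499 = 0.10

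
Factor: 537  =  3^1 * 179^1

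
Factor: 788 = 2^2 * 197^1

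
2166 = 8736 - 6570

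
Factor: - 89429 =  - 37^1 * 2417^1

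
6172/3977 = 6172/3977 = 1.55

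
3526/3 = 3526/3 = 1175.33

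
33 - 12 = 21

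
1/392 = 1/392 = 0.00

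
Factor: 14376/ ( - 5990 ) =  - 12/5 = - 2^2*3^1*5^ ( - 1)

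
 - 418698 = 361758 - 780456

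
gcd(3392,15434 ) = 2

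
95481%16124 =14861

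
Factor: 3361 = 3361^1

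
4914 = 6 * 819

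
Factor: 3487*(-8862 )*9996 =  - 308894332824 = -  2^3 *3^2*7^3*11^1*17^1 *211^1*317^1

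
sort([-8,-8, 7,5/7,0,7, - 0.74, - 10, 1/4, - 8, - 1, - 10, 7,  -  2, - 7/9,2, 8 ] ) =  [-10, - 10,-8, - 8, - 8, - 2 ,-1, - 7/9, - 0.74,0,1/4,5/7,2,7,  7,7 , 8]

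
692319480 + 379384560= 1071704040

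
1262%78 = 14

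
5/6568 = 5/6568 =0.00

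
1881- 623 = 1258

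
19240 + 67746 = 86986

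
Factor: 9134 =2^1*4567^1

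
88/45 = 88/45  =  1.96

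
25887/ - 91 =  - 285 + 48/91 = -  284.47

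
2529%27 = 18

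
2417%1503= 914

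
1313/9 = 145+ 8/9 = 145.89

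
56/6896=7/862 = 0.01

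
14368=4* 3592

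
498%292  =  206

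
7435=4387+3048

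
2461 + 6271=8732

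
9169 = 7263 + 1906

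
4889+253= 5142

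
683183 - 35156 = 648027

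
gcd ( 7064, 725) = 1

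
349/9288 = 349/9288=0.04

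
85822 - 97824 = -12002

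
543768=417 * 1304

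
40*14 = 560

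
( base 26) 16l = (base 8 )1525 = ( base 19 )26H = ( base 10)853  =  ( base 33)ps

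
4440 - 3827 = 613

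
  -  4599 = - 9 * 511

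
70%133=70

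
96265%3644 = 1521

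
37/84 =37/84 = 0.44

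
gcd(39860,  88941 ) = 1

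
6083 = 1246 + 4837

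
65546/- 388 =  - 169+13/194 = - 168.93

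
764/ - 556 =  - 2 + 87/139= - 1.37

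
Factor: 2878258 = 2^1*1439129^1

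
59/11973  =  59/11973= 0.00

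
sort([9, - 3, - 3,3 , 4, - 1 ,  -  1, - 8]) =[ - 8  , - 3,  -  3, - 1, - 1, 3,4 , 9]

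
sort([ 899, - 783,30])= [ - 783,30,899] 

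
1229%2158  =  1229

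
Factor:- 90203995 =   -  5^1*7^1*311^1*8287^1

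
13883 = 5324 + 8559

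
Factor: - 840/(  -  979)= 2^3*3^1*5^1*7^1 *11^( - 1 )*89^( - 1) 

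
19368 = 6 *3228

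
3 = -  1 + 4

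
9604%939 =214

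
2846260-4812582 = -1966322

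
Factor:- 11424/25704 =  - 4/9 = -2^2*3^ (-2) 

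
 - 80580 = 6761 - 87341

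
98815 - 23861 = 74954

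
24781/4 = 24781/4 = 6195.25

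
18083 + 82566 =100649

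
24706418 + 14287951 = 38994369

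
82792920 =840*98563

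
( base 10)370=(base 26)e6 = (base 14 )1c6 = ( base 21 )hd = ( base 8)562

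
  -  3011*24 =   -  72264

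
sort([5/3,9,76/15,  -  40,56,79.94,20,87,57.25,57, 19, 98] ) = [  -  40, 5/3, 76/15 , 9,19,20, 56, 57 , 57.25,79.94, 87,98]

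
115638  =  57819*2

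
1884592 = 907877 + 976715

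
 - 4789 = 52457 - 57246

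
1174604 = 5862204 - 4687600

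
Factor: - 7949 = -7949^1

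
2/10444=1/5222= 0.00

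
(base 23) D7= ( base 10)306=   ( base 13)1A7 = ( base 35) 8q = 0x132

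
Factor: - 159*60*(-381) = 2^2*3^3*5^1 * 53^1*127^1 = 3634740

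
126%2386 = 126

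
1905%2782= 1905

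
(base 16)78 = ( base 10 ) 120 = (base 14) 88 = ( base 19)66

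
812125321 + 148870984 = 960996305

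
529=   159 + 370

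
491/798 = 491/798 =0.62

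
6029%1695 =944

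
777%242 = 51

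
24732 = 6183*4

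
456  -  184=272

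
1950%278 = 4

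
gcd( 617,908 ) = 1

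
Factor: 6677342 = 2^1*7^1 * 41^1*11633^1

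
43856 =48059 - 4203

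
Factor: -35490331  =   - 35490331^1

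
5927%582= 107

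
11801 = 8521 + 3280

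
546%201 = 144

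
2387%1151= 85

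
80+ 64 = 144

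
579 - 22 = 557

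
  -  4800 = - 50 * 96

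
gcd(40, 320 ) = 40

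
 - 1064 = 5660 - 6724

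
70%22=4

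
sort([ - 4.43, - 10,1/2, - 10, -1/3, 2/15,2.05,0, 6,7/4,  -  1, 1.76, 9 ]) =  [ - 10, - 10 , - 4.43, - 1, - 1/3, 0,2/15,1/2,7/4,1.76,2.05,6, 9 ]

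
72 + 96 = 168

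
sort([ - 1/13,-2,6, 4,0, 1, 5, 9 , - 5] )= [ - 5 , - 2, - 1/13,0, 1, 4, 5,  6,9 ] 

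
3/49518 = 1/16506 = 0.00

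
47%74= 47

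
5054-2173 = 2881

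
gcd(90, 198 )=18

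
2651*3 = 7953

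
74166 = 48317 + 25849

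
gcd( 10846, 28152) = 34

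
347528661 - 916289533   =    -  568760872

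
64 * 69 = 4416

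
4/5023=4/5023 = 0.00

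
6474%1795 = 1089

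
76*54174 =4117224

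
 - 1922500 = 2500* ( - 769 )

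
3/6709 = 3/6709 = 0.00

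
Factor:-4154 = -2^1 * 31^1 *67^1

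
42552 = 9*4728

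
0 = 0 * 7175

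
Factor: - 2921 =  - 23^1*127^1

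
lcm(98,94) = 4606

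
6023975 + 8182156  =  14206131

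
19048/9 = 19048/9 = 2116.44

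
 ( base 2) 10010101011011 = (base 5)301223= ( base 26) e3l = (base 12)564B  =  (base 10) 9563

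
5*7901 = 39505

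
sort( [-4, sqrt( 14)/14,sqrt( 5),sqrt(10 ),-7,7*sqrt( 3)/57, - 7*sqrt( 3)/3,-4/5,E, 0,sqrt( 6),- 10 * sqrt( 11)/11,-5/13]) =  [-7,-7*sqrt ( 3)/3,-4, - 10*sqrt (11) /11,-4/5, - 5/13, 0 , 7*  sqrt (3 )/57,sqrt( 14 ) /14,sqrt( 5 ),  sqrt( 6),E,sqrt( 10) ] 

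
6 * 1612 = 9672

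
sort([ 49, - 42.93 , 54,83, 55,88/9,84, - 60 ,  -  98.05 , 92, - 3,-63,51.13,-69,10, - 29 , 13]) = [ - 98.05, - 69,-63, - 60 ,-42.93, - 29, - 3 , 88/9, 10, 13,49,51.13 , 54 , 55,  83,84, 92]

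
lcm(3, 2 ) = 6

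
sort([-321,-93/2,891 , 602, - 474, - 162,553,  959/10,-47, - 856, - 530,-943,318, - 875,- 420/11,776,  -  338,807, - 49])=[ - 943,- 875 , - 856, - 530,-474,-338, - 321,-162, - 49, -47, - 93/2 ,-420/11,959/10,318,553, 602 , 776,807,891 ]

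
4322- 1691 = 2631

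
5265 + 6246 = 11511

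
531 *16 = 8496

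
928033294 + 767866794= 1695900088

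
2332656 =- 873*( - 2672 ) 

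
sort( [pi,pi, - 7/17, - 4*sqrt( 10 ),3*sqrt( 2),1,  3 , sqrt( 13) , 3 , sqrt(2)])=[  -  4 * sqrt( 10), - 7/17, 1, sqrt( 2 ),3, 3, pi, pi, sqrt( 13),3* sqrt(2 )] 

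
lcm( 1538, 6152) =6152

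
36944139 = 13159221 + 23784918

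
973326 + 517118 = 1490444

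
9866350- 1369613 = 8496737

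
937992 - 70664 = 867328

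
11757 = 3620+8137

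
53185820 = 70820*751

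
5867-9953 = - 4086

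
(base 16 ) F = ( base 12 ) 13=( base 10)15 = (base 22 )f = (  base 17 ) f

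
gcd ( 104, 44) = 4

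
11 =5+6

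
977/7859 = 977/7859=0.12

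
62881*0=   0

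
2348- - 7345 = 9693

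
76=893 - 817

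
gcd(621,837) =27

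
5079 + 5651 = 10730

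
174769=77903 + 96866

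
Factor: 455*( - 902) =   -  2^1*5^1*7^1*11^1*13^1*41^1 = - 410410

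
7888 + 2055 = 9943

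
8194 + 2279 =10473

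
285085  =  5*57017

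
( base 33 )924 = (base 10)9871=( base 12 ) 5867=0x268F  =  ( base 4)2122033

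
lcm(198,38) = 3762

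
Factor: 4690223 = 631^1*7433^1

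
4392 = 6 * 732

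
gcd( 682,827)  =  1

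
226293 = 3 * 75431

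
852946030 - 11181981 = 841764049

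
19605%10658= 8947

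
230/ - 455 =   -  46/91= - 0.51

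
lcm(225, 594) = 14850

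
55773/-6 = - 18591/2 = - 9295.50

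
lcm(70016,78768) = 630144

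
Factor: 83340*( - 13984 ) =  - 2^7*3^2*5^1*19^1 * 23^1 *463^1 = -1165426560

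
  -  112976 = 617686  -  730662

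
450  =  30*15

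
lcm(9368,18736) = 18736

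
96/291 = 32/97 = 0.33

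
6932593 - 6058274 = 874319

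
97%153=97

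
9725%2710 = 1595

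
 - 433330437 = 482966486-916296923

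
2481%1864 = 617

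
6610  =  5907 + 703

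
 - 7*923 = -6461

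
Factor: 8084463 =3^1*37^1*173^1*421^1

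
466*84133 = 39205978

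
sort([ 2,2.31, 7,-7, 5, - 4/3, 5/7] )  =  [ - 7, - 4/3, 5/7,2, 2.31,5,7]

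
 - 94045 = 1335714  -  1429759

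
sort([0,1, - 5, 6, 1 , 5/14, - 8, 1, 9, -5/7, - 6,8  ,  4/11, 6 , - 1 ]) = [ - 8, - 6,-5, - 1,- 5/7,0,5/14,4/11, 1, 1, 1, 6, 6, 8, 9] 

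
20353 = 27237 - 6884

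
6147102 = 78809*78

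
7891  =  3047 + 4844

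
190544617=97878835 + 92665782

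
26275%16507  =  9768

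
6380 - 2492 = 3888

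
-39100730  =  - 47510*823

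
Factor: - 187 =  - 11^1*17^1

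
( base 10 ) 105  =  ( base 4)1221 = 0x69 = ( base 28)3L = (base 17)63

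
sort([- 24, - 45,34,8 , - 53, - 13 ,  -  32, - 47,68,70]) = [ - 53, - 47, - 45,-32, - 24, - 13,8,34,68, 70 ]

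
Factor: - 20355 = -3^1*5^1*23^1*59^1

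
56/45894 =28/22947 = 0.00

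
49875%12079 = 1559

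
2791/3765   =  2791/3765 =0.74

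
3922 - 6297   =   - 2375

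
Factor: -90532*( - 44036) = 2^4*13^1*101^1*109^1*1741^1 = 3986667152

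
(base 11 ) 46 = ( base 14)38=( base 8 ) 62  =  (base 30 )1K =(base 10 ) 50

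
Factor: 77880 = 2^3*3^1*5^1 *11^1*59^1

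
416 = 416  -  0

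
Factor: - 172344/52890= - 668/205 = - 2^2*5^ ( - 1)*41^ (  -  1)*167^1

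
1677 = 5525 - 3848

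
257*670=172190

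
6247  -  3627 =2620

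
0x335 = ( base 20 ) 211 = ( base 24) 1A5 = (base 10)821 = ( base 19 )254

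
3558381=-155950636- - 159509017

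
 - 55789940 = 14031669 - 69821609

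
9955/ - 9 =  - 9955/9 = - 1106.11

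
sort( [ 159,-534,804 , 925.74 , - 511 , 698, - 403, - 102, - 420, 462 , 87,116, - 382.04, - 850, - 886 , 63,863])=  [ - 886,-850,-534, - 511,-420, - 403, - 382.04, - 102,63,87, 116,159,462,698,804,863, 925.74 ] 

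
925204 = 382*2422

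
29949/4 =29949/4 = 7487.25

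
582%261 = 60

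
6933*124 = 859692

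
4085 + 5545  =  9630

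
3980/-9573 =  - 3980/9573=- 0.42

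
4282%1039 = 126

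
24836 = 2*12418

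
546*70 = 38220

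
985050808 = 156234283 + 828816525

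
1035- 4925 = -3890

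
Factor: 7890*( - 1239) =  - 9775710 = - 2^1* 3^2*5^1*7^1 * 59^1*263^1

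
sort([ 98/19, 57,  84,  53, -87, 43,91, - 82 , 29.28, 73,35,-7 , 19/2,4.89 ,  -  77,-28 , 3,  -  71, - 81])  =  [ - 87, - 82,-81, - 77, - 71,-28,- 7,3, 4.89,98/19,19/2,29.28,35, 43 , 53,57,73 , 84, 91]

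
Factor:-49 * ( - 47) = 2303 = 7^2*47^1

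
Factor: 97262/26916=48631/13458=2^( -1)  *3^( -1)*11^1*2243^(  -  1 )*4421^1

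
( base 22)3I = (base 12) 70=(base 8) 124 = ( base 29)2Q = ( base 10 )84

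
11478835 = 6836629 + 4642206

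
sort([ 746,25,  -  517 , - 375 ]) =[ - 517, - 375, 25,746 ] 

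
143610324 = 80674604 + 62935720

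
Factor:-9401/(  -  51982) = 17/94=2^( - 1)*17^1*47^( - 1 )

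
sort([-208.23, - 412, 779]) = [ - 412, - 208.23,779 ]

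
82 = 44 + 38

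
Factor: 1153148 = 2^2*19^1*15173^1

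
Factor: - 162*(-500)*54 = 4374000 = 2^4*3^7 *5^3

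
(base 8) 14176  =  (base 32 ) 63U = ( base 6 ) 45010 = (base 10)6270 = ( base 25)A0K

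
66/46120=33/23060  =  0.00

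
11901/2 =5950 + 1/2=5950.50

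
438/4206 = 73/701 = 0.10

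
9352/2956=3 + 121/739 =3.16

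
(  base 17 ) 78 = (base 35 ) 3m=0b1111111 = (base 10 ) 127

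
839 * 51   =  42789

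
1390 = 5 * 278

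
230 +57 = 287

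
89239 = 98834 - 9595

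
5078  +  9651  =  14729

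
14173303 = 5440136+8733167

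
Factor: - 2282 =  - 2^1* 7^1*163^1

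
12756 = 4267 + 8489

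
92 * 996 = 91632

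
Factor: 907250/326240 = 2^( - 4 )*5^2* 19^1*191^1*2039^( - 1)  =  90725/32624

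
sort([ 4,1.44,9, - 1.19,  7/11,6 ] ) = [-1.19,7/11,1.44,4, 6,9] 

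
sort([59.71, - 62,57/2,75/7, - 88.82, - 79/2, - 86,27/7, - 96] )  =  [ - 96,-88.82,-86,-62,-79/2,27/7,75/7,57/2, 59.71]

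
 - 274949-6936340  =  - 7211289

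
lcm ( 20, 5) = 20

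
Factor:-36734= - 2^1 *18367^1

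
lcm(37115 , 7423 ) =37115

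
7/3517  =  7/3517 = 0.00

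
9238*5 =46190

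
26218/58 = 13109/29=   452.03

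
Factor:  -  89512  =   - 2^3*67^1*167^1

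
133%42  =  7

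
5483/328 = 16 + 235/328 =16.72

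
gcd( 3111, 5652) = 3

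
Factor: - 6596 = -2^2*17^1*97^1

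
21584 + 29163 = 50747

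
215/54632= 215/54632 = 0.00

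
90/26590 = 9/2659=0.00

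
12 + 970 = 982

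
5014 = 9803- 4789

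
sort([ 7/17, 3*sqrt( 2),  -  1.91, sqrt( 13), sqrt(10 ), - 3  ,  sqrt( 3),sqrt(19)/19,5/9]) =[ - 3, - 1.91, sqrt(19) /19, 7/17,  5/9, sqrt (3), sqrt(10), sqrt(13),3*sqrt( 2) ] 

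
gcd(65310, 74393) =1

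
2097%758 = 581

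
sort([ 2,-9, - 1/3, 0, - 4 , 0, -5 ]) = [ - 9,-5,  -  4, - 1/3, 0, 0, 2 ] 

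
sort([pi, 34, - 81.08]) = [  -  81.08,pi, 34 ]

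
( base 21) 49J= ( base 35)1LC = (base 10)1972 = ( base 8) 3664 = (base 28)2ec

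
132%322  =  132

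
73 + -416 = - 343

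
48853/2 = 24426 + 1/2 = 24426.50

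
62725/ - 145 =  - 433 + 12/29=-432.59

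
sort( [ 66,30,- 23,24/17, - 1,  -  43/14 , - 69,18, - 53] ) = [ - 69, - 53,-23, - 43/14, -1, 24/17, 18,30,66 ]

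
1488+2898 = 4386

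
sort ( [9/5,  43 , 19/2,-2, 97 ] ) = [ - 2, 9/5,  19/2,  43, 97 ]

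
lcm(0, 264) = 0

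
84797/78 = 1087 + 11/78 = 1087.14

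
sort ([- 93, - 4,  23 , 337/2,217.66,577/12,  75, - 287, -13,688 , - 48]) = [- 287, - 93, - 48 ,- 13 , - 4 , 23, 577/12,75,337/2, 217.66, 688 ] 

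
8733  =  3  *2911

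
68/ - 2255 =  - 1 + 2187/2255 = - 0.03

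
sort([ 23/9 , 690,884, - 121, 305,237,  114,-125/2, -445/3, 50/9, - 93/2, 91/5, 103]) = [ - 445/3,  -  121, - 125/2, - 93/2, 23/9, 50/9,91/5, 103, 114, 237, 305,690,  884]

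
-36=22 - 58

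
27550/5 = 5510 = 5510.00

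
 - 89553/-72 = 1243 + 19/24= 1243.79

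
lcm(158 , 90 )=7110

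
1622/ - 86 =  - 811/43=-18.86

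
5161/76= 67 + 69/76 = 67.91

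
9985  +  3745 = 13730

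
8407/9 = 934 + 1/9 = 934.11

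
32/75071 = 32/75071 = 0.00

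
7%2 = 1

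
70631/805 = 87+596/805 = 87.74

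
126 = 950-824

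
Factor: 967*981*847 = 3^2*7^1*11^2*109^1*967^1= 803487069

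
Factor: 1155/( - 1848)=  - 2^( - 3)* 5^1 = - 5/8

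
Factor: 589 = 19^1*31^1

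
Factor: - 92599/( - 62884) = 2^(- 2)*13^1*17^1*79^(  -  1)*199^(-1)*419^1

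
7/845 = 7/845 = 0.01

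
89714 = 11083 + 78631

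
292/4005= 292/4005=   0.07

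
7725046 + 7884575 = 15609621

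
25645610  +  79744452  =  105390062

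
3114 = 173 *18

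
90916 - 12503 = 78413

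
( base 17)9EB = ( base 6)21110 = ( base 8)5442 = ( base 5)42400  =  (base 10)2850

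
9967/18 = 553 + 13/18 = 553.72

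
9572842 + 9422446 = 18995288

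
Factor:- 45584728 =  -2^3 * 7^1*814013^1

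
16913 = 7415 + 9498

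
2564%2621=2564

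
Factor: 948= 2^2*3^1*79^1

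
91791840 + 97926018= 189717858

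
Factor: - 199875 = - 3^1*5^3*13^1*41^1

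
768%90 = 48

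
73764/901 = 73764/901 = 81.87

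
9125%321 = 137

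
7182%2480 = 2222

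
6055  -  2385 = 3670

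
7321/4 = 1830 + 1/4 = 1830.25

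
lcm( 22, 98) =1078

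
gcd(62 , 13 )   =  1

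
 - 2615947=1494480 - 4110427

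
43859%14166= 1361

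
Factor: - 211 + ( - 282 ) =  - 17^1*29^1  =  - 493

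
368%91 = 4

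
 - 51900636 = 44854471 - 96755107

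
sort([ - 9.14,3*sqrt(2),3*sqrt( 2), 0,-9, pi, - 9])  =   [-9.14, - 9 , - 9, 0 , pi, 3*sqrt(2),3*sqrt(2 ) ]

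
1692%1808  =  1692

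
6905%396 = 173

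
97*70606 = 6848782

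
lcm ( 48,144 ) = 144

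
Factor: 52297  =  7^1 *31^1*241^1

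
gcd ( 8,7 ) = 1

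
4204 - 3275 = 929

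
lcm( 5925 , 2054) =154050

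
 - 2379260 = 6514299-8893559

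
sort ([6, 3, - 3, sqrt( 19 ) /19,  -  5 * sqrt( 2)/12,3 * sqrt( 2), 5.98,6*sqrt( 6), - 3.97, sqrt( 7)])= [ - 3.97 , - 3, -5 * sqrt( 2) /12, sqrt(19)/19,  sqrt(7 ), 3, 3 *sqrt( 2),  5.98,6, 6  *sqrt(6 )]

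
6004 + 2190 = 8194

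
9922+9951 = 19873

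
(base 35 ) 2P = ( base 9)115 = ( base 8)137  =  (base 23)43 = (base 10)95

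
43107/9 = 14369/3 = 4789.67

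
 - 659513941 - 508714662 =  - 1168228603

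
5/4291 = 5/4291 =0.00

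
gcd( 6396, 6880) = 4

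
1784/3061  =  1784/3061 = 0.58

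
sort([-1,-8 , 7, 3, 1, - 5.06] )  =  [ - 8, - 5.06,  -  1,1, 3, 7]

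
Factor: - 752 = -2^4*47^1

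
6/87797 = 6/87797 = 0.00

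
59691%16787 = 9330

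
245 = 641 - 396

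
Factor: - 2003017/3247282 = -2^(-1)*41^( - 1 )*191^1 * 199^ (-2) * 10487^1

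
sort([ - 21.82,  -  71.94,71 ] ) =[ - 71.94, - 21.82, 71]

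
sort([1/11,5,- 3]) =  [ - 3 , 1/11,5 ]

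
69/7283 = 69/7283 = 0.01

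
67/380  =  67/380=0.18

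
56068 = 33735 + 22333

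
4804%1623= 1558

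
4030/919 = 4030/919 = 4.39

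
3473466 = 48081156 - 44607690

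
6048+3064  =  9112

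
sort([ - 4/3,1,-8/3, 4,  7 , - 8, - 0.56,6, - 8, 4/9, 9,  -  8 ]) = [ - 8, - 8, - 8, - 8/3, - 4/3, - 0.56, 4/9,1, 4, 6,7, 9]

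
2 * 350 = 700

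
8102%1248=614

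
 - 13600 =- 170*80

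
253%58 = 21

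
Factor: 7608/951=2^3=8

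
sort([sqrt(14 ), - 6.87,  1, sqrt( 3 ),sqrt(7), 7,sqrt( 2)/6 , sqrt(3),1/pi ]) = [ - 6.87, sqrt( 2 )/6,1/pi , 1,sqrt(3 ), sqrt(3), sqrt(7),sqrt( 14), 7]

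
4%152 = 4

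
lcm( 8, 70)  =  280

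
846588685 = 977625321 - 131036636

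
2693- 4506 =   -  1813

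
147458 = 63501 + 83957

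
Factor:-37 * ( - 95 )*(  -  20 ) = -2^2 * 5^2*19^1 * 37^1 = -70300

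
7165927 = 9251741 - 2085814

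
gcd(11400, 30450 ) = 150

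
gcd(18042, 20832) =186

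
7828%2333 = 829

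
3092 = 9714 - 6622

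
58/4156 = 29/2078 = 0.01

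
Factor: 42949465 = 5^1*13^1*719^1*919^1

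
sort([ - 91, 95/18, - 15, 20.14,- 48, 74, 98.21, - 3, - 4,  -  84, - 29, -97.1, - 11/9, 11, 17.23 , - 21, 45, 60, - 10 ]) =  [  -  97.1, - 91, - 84, - 48, - 29,  -  21, -15, - 10,-4,  -  3,-11/9, 95/18, 11,17.23, 20.14, 45, 60, 74, 98.21 ] 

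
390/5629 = 30/433=0.07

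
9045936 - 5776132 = 3269804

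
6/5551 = 6/5551 = 0.00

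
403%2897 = 403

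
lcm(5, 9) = 45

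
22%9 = 4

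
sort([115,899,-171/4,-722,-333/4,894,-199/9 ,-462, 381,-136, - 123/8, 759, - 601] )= [ - 722,-601,-462,  -  136, - 333/4,-171/4, - 199/9,-123/8, 115, 381, 759, 894, 899]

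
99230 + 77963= 177193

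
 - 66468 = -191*348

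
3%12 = 3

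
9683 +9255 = 18938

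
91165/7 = 91165/7 = 13023.57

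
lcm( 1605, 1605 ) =1605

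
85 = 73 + 12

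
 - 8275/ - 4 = 2068+ 3/4 = 2068.75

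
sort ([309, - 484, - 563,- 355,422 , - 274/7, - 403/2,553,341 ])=[-563, - 484, - 355, - 403/2, - 274/7,309 , 341,422,553]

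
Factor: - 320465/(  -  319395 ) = 3^(-1 )*199^ (-1)*599^1 = 599/597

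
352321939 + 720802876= 1073124815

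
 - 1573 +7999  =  6426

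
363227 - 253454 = 109773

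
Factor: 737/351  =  3^ ( - 3 )*11^1*13^ ( - 1) * 67^1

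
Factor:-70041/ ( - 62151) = 37^1*631^1*20717^( - 1 )=23347/20717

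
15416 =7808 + 7608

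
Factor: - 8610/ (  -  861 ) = 10 = 2^1*5^1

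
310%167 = 143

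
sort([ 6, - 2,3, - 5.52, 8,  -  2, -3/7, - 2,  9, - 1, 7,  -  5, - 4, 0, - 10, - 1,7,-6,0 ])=[ - 10, - 6, - 5.52 , - 5, - 4, - 2, - 2, - 2, - 1,-1, - 3/7,0,0, 3,  6 , 7, 7, 8 , 9] 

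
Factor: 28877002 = 2^1*7^1*11^1*187513^1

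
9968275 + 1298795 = 11267070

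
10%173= 10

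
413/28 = 14 + 3/4 = 14.75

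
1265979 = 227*5577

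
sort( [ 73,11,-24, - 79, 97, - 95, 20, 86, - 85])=[ - 95,-85 , - 79, - 24,11,20,73, 86, 97]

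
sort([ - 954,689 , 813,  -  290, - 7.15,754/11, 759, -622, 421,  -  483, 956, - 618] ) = [ - 954, - 622, - 618,-483, - 290, - 7.15,754/11,421,689, 759, 813, 956 ] 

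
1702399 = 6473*263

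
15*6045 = 90675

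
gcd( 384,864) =96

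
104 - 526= - 422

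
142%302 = 142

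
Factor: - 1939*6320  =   - 12254480 = - 2^4*5^1*7^1*79^1*277^1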